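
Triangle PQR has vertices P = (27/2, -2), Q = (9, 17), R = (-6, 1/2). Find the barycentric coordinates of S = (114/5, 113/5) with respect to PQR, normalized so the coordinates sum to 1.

Signed area of the reference triangle: [PQR] = ½·((27/2)·(17−(1/2)) + 9·(1/2−(-2)) + (-6)·(-2−17)) = ½·(891/4 + 45/2 + 114) = 1437/8.
[SQR] = ½·((114/5)·(17−(1/2)) + 9·(1/2−(113/5)) + (-6)·(113/5−17)) = ½·(1881/5 − 1989/10 − 168/5) = 1437/20, so the P-coordinate is (1437/20)/(1437/8) = 2/5.
[PSR] = ½·((27/2)·(113/5−(1/2)) + (114/5)·(1/2−(-2)) + (-6)·(-2−(113/5))) = ½·(5967/20 + 57 + 738/5) = 10059/40, so the Q-coordinate is 7/5.
[PQS] = ½·((27/2)·(17−(113/5)) + 9·(113/5−(-2)) + (114/5)·(-2−17)) = ½·(-378/5 + 1107/5 − 2166/5) = -1437/10, so the R-coordinate is -4/5.
Check: 2/5 + 7/5 − 4/5 = 1.

(2/5, 7/5, -4/5)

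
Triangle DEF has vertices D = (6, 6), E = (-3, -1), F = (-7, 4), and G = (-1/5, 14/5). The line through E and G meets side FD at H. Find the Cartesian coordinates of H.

Barycentric coordinates of G with respect to DEF: (2/5, 2/5, 1/5).
On side FD the E-coordinate is zero; dropping G's E-weight 2/5 and renormalizing the remaining 1/5 : 2/5 gives weights 1/3, 2/3 on F, D.
H = (1/3)·(-7, 4) + (2/3)·(6, 6) = (5/3, 16/3).

(5/3, 16/3)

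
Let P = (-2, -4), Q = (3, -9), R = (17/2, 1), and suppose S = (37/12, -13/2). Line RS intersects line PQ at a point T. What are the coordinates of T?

Barycentric coordinates of S with respect to PQR: (1/6, 2/3, 1/6).
On side PQ the R-coordinate is zero; dropping S's R-weight 1/6 and renormalizing the remaining 1/6 : 2/3 gives weights 1/5, 4/5 on P, Q.
T = (1/5)·(-2, -4) + (4/5)·(3, -9) = (2, -8).

(2, -8)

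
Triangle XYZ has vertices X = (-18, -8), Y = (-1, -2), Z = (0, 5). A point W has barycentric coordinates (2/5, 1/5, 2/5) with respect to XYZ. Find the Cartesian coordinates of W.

W = (2/5)·X + (1/5)·Y + (2/5)·Z.
x-coordinate: (2/5)·(-18) + (1/5)·(-1) + (2/5)·0 = -37/5.
y-coordinate: (2/5)·(-8) + (1/5)·(-2) + (2/5)·5 = -8/5.

(-37/5, -8/5)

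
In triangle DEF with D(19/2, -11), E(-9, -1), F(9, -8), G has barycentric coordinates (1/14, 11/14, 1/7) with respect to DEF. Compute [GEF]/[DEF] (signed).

The signed ratio [GEF]/[DEF] equals the barycentric coordinate of G at vertex D, which is 1/14.

1/14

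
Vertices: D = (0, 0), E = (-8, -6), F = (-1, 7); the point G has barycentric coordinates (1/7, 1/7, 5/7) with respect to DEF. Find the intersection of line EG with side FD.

(-5/6, 35/6)

Line EG meets FD where the E-coordinate vanishes; zeroing G's E-weight and renormalizing leaves F, D-weights 5/7 : 1/7 → (5/6, 1/6).
So H = (5/6)·F + (1/6)·D = (-5/6, 35/6).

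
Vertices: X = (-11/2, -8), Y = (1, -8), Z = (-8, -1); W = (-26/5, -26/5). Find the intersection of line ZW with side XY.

Barycentric coordinates of W with respect to XYZ: (2/5, 1/5, 2/5).
On side XY the Z-coordinate is zero; dropping W's Z-weight 2/5 and renormalizing the remaining 2/5 : 1/5 gives weights 2/3, 1/3 on X, Y.
V = (2/3)·(-11/2, -8) + (1/3)·(1, -8) = (-10/3, -8).

(-10/3, -8)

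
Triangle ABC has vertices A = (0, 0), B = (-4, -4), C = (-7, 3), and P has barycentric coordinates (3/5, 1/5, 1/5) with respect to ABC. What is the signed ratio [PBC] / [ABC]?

3/5

The signed ratio [PBC]/[ABC] equals the barycentric coordinate of P at vertex A, which is 3/5.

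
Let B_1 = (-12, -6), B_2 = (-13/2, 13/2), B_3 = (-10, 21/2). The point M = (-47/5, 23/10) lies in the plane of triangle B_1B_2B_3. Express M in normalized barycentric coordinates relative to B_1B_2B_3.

(2/5, 2/5, 1/5)

Signed area of the reference triangle: [B_1B_2B_3] = ½·((-12)·(13/2−(21/2)) + (-13/2)·(21/2−(-6)) + (-10)·(-6−(13/2))) = ½·(48 − 429/4 + 125) = 263/8.
[MB_2B_3] = ½·((-47/5)·(13/2−(21/2)) + (-13/2)·(21/2−(23/10)) + (-10)·(23/10−(13/2))) = ½·(188/5 − 533/10 + 42) = 263/20, so the B_1-coordinate is (263/20)/(263/8) = 2/5.
[B_1MB_3] = ½·((-12)·(23/10−(21/2)) + (-47/5)·(21/2−(-6)) + (-10)·(-6−(23/10))) = ½·(492/5 − 1551/10 + 83) = 263/20, so the B_2-coordinate is 2/5.
[B_1B_2M] = ½·((-12)·(13/2−(23/10)) + (-13/2)·(23/10−(-6)) + (-47/5)·(-6−(13/2))) = ½·(-252/5 − 1079/20 + 235/2) = 263/40, so the B_3-coordinate is 1/5.
Check: 2/5 + 2/5 + 1/5 = 1.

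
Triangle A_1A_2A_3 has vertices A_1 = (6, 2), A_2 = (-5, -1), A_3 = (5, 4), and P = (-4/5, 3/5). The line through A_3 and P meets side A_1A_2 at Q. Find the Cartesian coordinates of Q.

(-9/4, -1/4)

Barycentric coordinates of P with respect to A_1A_2A_3: (1/5, 3/5, 1/5).
On side A_1A_2 the A_3-coordinate is zero; dropping P's A_3-weight 1/5 and renormalizing the remaining 1/5 : 3/5 gives weights 1/4, 3/4 on A_1, A_2.
Q = (1/4)·(6, 2) + (3/4)·(-5, -1) = (-9/4, -1/4).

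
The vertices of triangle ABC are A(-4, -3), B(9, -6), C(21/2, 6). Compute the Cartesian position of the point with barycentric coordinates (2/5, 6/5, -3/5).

(29/10, -12)

P = (2/5)·A + (6/5)·B + (-3/5)·C.
x-coordinate: (2/5)·(-4) + (6/5)·9 + (-3/5)·(21/2) = 29/10.
y-coordinate: (2/5)·(-3) + (6/5)·(-6) + (-3/5)·6 = -12.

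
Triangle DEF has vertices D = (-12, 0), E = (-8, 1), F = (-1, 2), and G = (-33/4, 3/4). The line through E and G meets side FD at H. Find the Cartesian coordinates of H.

(-25/3, 2/3)

Barycentric coordinates of G with respect to DEF: (1/2, 1/4, 1/4).
On side FD the E-coordinate is zero; dropping G's E-weight 1/4 and renormalizing the remaining 1/4 : 1/2 gives weights 1/3, 2/3 on F, D.
H = (1/3)·(-1, 2) + (2/3)·(-12, 0) = (-25/3, 2/3).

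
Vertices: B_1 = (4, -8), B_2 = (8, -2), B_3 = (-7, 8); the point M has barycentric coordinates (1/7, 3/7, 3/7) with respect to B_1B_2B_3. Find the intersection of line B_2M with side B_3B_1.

Line B_2M meets B_3B_1 where the B_2-coordinate vanishes; zeroing M's B_2-weight and renormalizing leaves B_3, B_1-weights 3/7 : 1/7 → (3/4, 1/4).
So N = (3/4)·B_3 + (1/4)·B_1 = (-17/4, 4).

(-17/4, 4)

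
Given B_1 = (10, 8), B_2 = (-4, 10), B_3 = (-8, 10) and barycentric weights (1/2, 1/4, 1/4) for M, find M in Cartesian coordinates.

(2, 9)

M = (1/2)·B_1 + (1/4)·B_2 + (1/4)·B_3.
x-coordinate: (1/2)·10 + (1/4)·(-4) + (1/4)·(-8) = 2.
y-coordinate: (1/2)·8 + (1/4)·10 + (1/4)·10 = 9.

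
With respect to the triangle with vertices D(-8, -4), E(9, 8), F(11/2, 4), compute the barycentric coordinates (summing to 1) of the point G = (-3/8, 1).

Signed area of the reference triangle: [DEF] = ½·((-8)·(8−4) + 9·(4−(-4)) + (11/2)·(-4−8)) = ½·(-32 + 72 − 66) = -13.
[GEF] = ½·((-3/8)·(8−4) + 9·(4−1) + (11/2)·(1−8)) = ½·(-3/2 + 27 − 77/2) = -13/2, so the D-coordinate is (-13/2)/(-13) = 1/2.
[DGF] = ½·((-8)·(1−4) + (-3/8)·(4−(-4)) + (11/2)·(-4−1)) = ½·(24 − 3 − 55/2) = -13/4, so the E-coordinate is 1/4.
[DEG] = ½·((-8)·(8−1) + 9·(1−(-4)) + (-3/8)·(-4−8)) = ½·(-56 + 45 + 9/2) = -13/4, so the F-coordinate is 1/4.
Check: 1/2 + 1/4 + 1/4 = 1.

(1/2, 1/4, 1/4)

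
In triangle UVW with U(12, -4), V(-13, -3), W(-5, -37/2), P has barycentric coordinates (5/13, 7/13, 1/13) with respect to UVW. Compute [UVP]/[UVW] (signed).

The signed ratio [UVP]/[UVW] equals the barycentric coordinate of P at vertex W, which is 1/13.

1/13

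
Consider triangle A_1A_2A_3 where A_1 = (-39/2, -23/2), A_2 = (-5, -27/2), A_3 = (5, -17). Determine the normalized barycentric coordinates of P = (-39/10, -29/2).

Signed area of the reference triangle: [A_1A_2A_3] = ½·((-39/2)·(-27/2−(-17)) + (-5)·(-17−(-23/2)) + 5·(-23/2−(-27/2))) = ½·(-273/4 + 55/2 + 10) = -123/8.
[PA_2A_3] = ½·((-39/10)·(-27/2−(-17)) + (-5)·(-17−(-29/2)) + 5·(-29/2−(-27/2))) = ½·(-273/20 + 25/2 − 5) = -123/40, so the A_1-coordinate is (-123/40)/(-123/8) = 1/5.
[A_1PA_3] = ½·((-39/2)·(-29/2−(-17)) + (-39/10)·(-17−(-23/2)) + 5·(-23/2−(-29/2))) = ½·(-195/4 + 429/20 + 15) = -123/20, so the A_2-coordinate is 2/5.
[A_1A_2P] = ½·((-39/2)·(-27/2−(-29/2)) + (-5)·(-29/2−(-23/2)) + (-39/10)·(-23/2−(-27/2))) = ½·(-39/2 + 15 − 39/5) = -123/20, so the A_3-coordinate is 2/5.
Check: 1/5 + 2/5 + 2/5 = 1.

(1/5, 2/5, 2/5)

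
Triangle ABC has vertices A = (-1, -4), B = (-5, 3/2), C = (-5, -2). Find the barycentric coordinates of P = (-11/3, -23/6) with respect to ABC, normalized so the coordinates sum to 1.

Signed area of the reference triangle: [ABC] = ½·((-1)·(3/2−(-2)) + (-5)·(-2−(-4)) + (-5)·(-4−(3/2))) = ½·(-7/2 − 10 + 55/2) = 7.
[PBC] = ½·((-11/3)·(3/2−(-2)) + (-5)·(-2−(-23/6)) + (-5)·(-23/6−(3/2))) = ½·(-77/6 − 55/6 + 80/3) = 7/3, so the A-coordinate is (7/3)/7 = 1/3.
[APC] = ½·((-1)·(-23/6−(-2)) + (-11/3)·(-2−(-4)) + (-5)·(-4−(-23/6))) = ½·(11/6 − 22/3 + 5/6) = -7/3, so the B-coordinate is -1/3.
[ABP] = ½·((-1)·(3/2−(-23/6)) + (-5)·(-23/6−(-4)) + (-11/3)·(-4−(3/2))) = ½·(-16/3 − 5/6 + 121/6) = 7, so the C-coordinate is 1.
Check: 1/3 − 1/3 + 1 = 1.

(1/3, -1/3, 1)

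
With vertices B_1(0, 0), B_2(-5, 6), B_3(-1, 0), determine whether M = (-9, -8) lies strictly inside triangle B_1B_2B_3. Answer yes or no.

Barycentric coordinates of M: (-40/3, -4/3, 47/3).
The three coordinates are negative, negative, positive; a point is interior exactly when all three are positive.

no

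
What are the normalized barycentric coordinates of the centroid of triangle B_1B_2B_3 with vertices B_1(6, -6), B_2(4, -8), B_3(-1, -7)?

(1/3, 1/3, 1/3)

The centroid is the average of the vertices, so each weight is 1/3.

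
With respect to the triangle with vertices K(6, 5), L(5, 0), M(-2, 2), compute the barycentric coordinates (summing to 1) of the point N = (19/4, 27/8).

(5/8, 1/4, 1/8)

Signed area of the reference triangle: [KLM] = ½·(6·(0−2) + 5·(2−5) + (-2)·(5−0)) = ½·(-12 − 15 − 10) = -37/2.
[NLM] = ½·((19/4)·(0−2) + 5·(2−(27/8)) + (-2)·(27/8−0)) = ½·(-19/2 − 55/8 − 27/4) = -185/16, so the K-coordinate is (-185/16)/(-37/2) = 5/8.
[KNM] = ½·(6·(27/8−2) + (19/4)·(2−5) + (-2)·(5−(27/8))) = ½·(33/4 − 57/4 − 13/4) = -37/8, so the L-coordinate is 1/4.
[KLN] = ½·(6·(0−(27/8)) + 5·(27/8−5) + (19/4)·(5−0)) = ½·(-81/4 − 65/8 + 95/4) = -37/16, so the M-coordinate is 1/8.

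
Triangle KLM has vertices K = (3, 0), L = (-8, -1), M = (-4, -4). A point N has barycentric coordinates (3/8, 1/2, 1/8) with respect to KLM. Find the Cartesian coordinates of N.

(-27/8, -1)

N = (3/8)·K + (1/2)·L + (1/8)·M.
x-coordinate: (3/8)·3 + (1/2)·(-8) + (1/8)·(-4) = -27/8.
y-coordinate: (3/8)·0 + (1/2)·(-1) + (1/8)·(-4) = -1.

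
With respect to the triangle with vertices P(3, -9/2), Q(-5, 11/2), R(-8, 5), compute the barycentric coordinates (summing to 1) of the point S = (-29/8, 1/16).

Signed area of the reference triangle: [PQR] = ½·(3·(11/2−5) + (-5)·(5−(-9/2)) + (-8)·(-9/2−(11/2))) = ½·(3/2 − 95/2 + 80) = 17.
[SQR] = ½·((-29/8)·(11/2−5) + (-5)·(5−(1/16)) + (-8)·(1/16−(11/2))) = ½·(-29/16 − 395/16 + 87/2) = 17/2, so the P-coordinate is (17/2)/17 = 1/2.
[PSR] = ½·(3·(1/16−5) + (-29/8)·(5−(-9/2)) + (-8)·(-9/2−(1/16))) = ½·(-237/16 − 551/16 + 73/2) = -51/8, so the Q-coordinate is -3/8.
[PQS] = ½·(3·(11/2−(1/16)) + (-5)·(1/16−(-9/2)) + (-29/8)·(-9/2−(11/2))) = ½·(261/16 − 365/16 + 145/4) = 119/8, so the R-coordinate is 7/8.
Check: 1/2 − 3/8 + 7/8 = 1.

(1/2, -3/8, 7/8)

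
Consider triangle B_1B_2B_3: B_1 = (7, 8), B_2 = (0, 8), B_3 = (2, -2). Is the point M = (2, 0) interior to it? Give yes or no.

yes

Barycentric coordinates of M: (2/35, 1/7, 4/5).
The three coordinates are positive, positive, positive; a point is interior exactly when all three are positive.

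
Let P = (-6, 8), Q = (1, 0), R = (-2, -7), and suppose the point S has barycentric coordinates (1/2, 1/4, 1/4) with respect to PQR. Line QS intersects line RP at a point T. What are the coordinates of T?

(-14/3, 3)

Line QS meets RP where the Q-coordinate vanishes; zeroing S's Q-weight and renormalizing leaves R, P-weights 1/4 : 1/2 → (1/3, 2/3).
So T = (1/3)·R + (2/3)·P = (-14/3, 3).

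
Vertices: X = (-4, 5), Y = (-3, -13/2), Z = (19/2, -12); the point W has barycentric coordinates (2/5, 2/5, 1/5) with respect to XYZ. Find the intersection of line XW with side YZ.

Line XW meets YZ where the X-coordinate vanishes; zeroing W's X-weight and renormalizing leaves Y, Z-weights 2/5 : 1/5 → (2/3, 1/3).
So V = (2/3)·Y + (1/3)·Z = (7/6, -25/3).

(7/6, -25/3)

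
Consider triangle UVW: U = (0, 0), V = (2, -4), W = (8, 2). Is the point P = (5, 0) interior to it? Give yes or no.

Barycentric coordinates of P: (1/6, 5/18, 5/9).
The three coordinates are positive, positive, positive; a point is interior exactly when all three are positive.

yes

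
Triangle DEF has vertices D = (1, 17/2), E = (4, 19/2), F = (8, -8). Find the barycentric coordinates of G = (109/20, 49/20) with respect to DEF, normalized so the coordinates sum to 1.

Signed area of the reference triangle: [DEF] = ½·(1·(19/2−(-8)) + 4·(-8−(17/2)) + 8·(17/2−(19/2))) = ½·(35/2 − 66 − 8) = -113/4.
[GEF] = ½·((109/20)·(19/2−(-8)) + 4·(-8−(49/20)) + 8·(49/20−(19/2))) = ½·(763/8 − 209/5 − 282/5) = -113/80, so the D-coordinate is (-113/80)/(-113/4) = 1/20.
[DGF] = ½·(1·(49/20−(-8)) + (109/20)·(-8−(17/2)) + 8·(17/2−(49/20))) = ½·(209/20 − 3597/40 + 242/5) = -1243/80, so the E-coordinate is 11/20.
[DEG] = ½·(1·(19/2−(49/20)) + 4·(49/20−(17/2)) + (109/20)·(17/2−(19/2))) = ½·(141/20 − 121/5 − 109/20) = -113/10, so the F-coordinate is 2/5.

(1/20, 11/20, 2/5)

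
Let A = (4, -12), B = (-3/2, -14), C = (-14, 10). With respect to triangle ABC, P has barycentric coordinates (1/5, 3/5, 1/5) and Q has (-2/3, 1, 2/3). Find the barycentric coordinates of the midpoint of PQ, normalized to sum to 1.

(-7/30, 4/5, 13/30)

Since both coordinate triples sum to 1, the midpoint's barycentrics are the componentwise average.
(1/5+-2/3)/2 = -7/30; similarly 4/5 and 13/30.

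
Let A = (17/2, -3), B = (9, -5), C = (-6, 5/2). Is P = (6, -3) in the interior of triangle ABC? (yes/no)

Barycentric coordinates of P: (2/7, 11/21, 4/21).
The three coordinates are positive, positive, positive; a point is interior exactly when all three are positive.

yes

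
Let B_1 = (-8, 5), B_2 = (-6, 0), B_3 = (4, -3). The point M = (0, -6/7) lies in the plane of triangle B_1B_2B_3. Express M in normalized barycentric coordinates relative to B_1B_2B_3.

(3/14, 1/7, 9/14)

Signed area of the reference triangle: [B_1B_2B_3] = ½·((-8)·(0−(-3)) + (-6)·(-3−5) + 4·(5−0)) = ½·(-24 + 48 + 20) = 22.
[MB_2B_3] = ½·(0·(0−(-3)) + (-6)·(-3−(-6/7)) + 4·(-6/7−0)) = ½·(0 + 90/7 − 24/7) = 33/7, so the B_1-coordinate is (33/7)/22 = 3/14.
[B_1MB_3] = ½·((-8)·(-6/7−(-3)) + 0·(-3−5) + 4·(5−(-6/7))) = ½·(-120/7 + 0 + 164/7) = 22/7, so the B_2-coordinate is 1/7.
[B_1B_2M] = ½·((-8)·(0−(-6/7)) + (-6)·(-6/7−5) + 0·(5−0)) = ½·(-48/7 + 246/7 + 0) = 99/7, so the B_3-coordinate is 9/14.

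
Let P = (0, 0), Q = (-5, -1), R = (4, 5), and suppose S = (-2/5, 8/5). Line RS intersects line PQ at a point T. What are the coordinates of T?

Barycentric coordinates of S with respect to PQR: (1/5, 2/5, 2/5).
On side PQ the R-coordinate is zero; dropping S's R-weight 2/5 and renormalizing the remaining 1/5 : 2/5 gives weights 1/3, 2/3 on P, Q.
T = (1/3)·(0, 0) + (2/3)·(-5, -1) = (-10/3, -2/3).

(-10/3, -2/3)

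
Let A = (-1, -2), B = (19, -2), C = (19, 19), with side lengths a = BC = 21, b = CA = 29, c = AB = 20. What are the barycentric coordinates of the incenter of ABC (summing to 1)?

The incenter has barycentric coordinates proportional to the opposite side lengths: (21 : 29 : 20).
Normalizing by 21+29+20 = 70 gives (3/10, 29/70, 2/7).

(3/10, 29/70, 2/7)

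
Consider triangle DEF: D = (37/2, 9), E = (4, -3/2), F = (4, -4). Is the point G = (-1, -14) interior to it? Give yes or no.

no

Barycentric coordinates of G: (-10/29, -64/29, 103/29).
The three coordinates are negative, negative, positive; a point is interior exactly when all three are positive.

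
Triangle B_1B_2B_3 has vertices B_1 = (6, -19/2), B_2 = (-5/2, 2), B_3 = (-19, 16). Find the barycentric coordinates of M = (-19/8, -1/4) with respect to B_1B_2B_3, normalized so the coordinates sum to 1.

Signed area of the reference triangle: [B_1B_2B_3] = ½·(6·(2−16) + (-5/2)·(16−(-19/2)) + (-19)·(-19/2−2)) = ½·(-84 − 255/4 + 437/2) = 283/8.
[MB_2B_3] = ½·((-19/8)·(2−16) + (-5/2)·(16−(-1/4)) + (-19)·(-1/4−2)) = ½·(133/4 − 325/8 + 171/4) = 283/16, so the B_1-coordinate is (283/16)/(283/8) = 1/2.
[B_1MB_3] = ½·(6·(-1/4−16) + (-19/8)·(16−(-19/2)) + (-19)·(-19/2−(-1/4))) = ½·(-195/2 − 969/16 + 703/4) = 283/32, so the B_2-coordinate is 1/4.
[B_1B_2M] = ½·(6·(2−(-1/4)) + (-5/2)·(-1/4−(-19/2)) + (-19/8)·(-19/2−2)) = ½·(27/2 − 185/8 + 437/16) = 283/32, so the B_3-coordinate is 1/4.
Check: 1/2 + 1/4 + 1/4 = 1.

(1/2, 1/4, 1/4)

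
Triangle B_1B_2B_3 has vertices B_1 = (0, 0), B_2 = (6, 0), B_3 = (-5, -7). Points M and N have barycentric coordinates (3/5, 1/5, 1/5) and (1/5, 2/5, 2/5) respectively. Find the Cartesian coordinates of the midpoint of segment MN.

Barycentric coordinates of the midpoint are the average: (2/5, 3/10, 3/10).
Converting: (2/5)·B_1 + (3/10)·B_2 + (3/10)·B_3 = (3/10, -21/10).

(3/10, -21/10)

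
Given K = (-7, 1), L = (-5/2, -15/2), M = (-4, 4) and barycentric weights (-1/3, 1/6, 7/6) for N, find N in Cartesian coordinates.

(-11/4, 37/12)

N = (-1/3)·K + (1/6)·L + (7/6)·M.
x-coordinate: (-1/3)·(-7) + (1/6)·(-5/2) + (7/6)·(-4) = -11/4.
y-coordinate: (-1/3)·1 + (1/6)·(-15/2) + (7/6)·4 = 37/12.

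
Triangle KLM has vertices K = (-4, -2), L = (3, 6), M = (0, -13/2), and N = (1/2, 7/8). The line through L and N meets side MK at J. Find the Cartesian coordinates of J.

(-2, -17/4)

Barycentric coordinates of N with respect to KLM: (1/4, 1/2, 1/4).
On side MK the L-coordinate is zero; dropping N's L-weight 1/2 and renormalizing the remaining 1/4 : 1/4 gives weights 1/2, 1/2 on M, K.
J = (1/2)·(0, -13/2) + (1/2)·(-4, -2) = (-2, -17/4).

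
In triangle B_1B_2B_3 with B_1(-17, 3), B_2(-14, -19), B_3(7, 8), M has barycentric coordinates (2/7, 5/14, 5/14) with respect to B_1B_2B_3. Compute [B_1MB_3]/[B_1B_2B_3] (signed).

5/14

The signed ratio [B_1MB_3]/[B_1B_2B_3] equals the barycentric coordinate of M at vertex B_2, which is 5/14.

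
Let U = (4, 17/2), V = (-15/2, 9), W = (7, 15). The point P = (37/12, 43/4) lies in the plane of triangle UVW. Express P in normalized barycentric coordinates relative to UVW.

Signed area of the reference triangle: [UVW] = ½·(4·(9−15) + (-15/2)·(15−(17/2)) + 7·(17/2−9)) = ½·(-24 − 195/4 − 7/2) = -305/8.
[PVW] = ½·((37/12)·(9−15) + (-15/2)·(15−(43/4)) + 7·(43/4−9)) = ½·(-37/2 − 255/8 + 49/4) = -305/16, so the U-coordinate is (-305/16)/(-305/8) = 1/2.
[UPW] = ½·(4·(43/4−15) + (37/12)·(15−(17/2)) + 7·(17/2−(43/4))) = ½·(-17 + 481/24 − 63/4) = -305/48, so the V-coordinate is 1/6.
[UVP] = ½·(4·(9−(43/4)) + (-15/2)·(43/4−(17/2)) + (37/12)·(17/2−9)) = ½·(-7 − 135/8 − 37/24) = -305/24, so the W-coordinate is 1/3.
Check: 1/2 + 1/6 + 1/3 = 1.

(1/2, 1/6, 1/3)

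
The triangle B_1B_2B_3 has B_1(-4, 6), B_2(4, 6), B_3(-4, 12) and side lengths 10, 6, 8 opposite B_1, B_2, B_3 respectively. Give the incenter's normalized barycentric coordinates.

The incenter has barycentric coordinates proportional to the opposite side lengths: (10 : 6 : 8).
Normalizing by 10+6+8 = 24 gives (5/12, 1/4, 1/3).

(5/12, 1/4, 1/3)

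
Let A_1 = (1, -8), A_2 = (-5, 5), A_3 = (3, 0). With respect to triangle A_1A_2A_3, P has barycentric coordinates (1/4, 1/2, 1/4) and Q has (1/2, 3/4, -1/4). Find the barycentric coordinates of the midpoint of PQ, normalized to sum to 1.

(3/8, 5/8, 0)

Since both coordinate triples sum to 1, the midpoint's barycentrics are the componentwise average.
(1/4+1/2)/2 = 3/8; similarly 5/8 and 0.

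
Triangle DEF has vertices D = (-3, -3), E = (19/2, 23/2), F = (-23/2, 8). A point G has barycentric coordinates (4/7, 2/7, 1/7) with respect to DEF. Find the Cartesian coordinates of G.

G = (4/7)·D + (2/7)·E + (1/7)·F.
x-coordinate: (4/7)·(-3) + (2/7)·(19/2) + (1/7)·(-23/2) = -9/14.
y-coordinate: (4/7)·(-3) + (2/7)·(23/2) + (1/7)·8 = 19/7.

(-9/14, 19/7)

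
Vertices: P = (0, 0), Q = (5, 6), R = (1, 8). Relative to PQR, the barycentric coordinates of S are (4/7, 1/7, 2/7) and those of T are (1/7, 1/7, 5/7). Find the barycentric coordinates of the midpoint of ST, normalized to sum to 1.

(5/14, 1/7, 1/2)

Since both coordinate triples sum to 1, the midpoint's barycentrics are the componentwise average.
(4/7+1/7)/2 = 5/14; similarly 1/7 and 1/2.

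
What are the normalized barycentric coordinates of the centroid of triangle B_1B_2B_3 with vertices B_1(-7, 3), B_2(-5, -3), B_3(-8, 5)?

(1/3, 1/3, 1/3)

The centroid is the average of the vertices, so each weight is 1/3.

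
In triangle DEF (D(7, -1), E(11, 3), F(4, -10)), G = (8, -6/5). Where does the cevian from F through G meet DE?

(9, 1)

Barycentric coordinates of G with respect to DEF: (2/5, 2/5, 1/5).
On side DE the F-coordinate is zero; dropping G's F-weight 1/5 and renormalizing the remaining 2/5 : 2/5 gives weights 1/2, 1/2 on D, E.
H = (1/2)·(7, -1) + (1/2)·(11, 3) = (9, 1).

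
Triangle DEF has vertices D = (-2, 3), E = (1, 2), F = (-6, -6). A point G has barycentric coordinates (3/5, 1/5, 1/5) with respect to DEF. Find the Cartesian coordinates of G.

G = (3/5)·D + (1/5)·E + (1/5)·F.
x-coordinate: (3/5)·(-2) + (1/5)·1 + (1/5)·(-6) = -11/5.
y-coordinate: (3/5)·3 + (1/5)·2 + (1/5)·(-6) = 1.

(-11/5, 1)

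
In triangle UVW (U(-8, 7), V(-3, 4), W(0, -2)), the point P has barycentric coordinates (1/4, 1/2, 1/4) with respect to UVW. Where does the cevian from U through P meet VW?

Line UP meets VW where the U-coordinate vanishes; zeroing P's U-weight and renormalizing leaves V, W-weights 1/2 : 1/4 → (2/3, 1/3).
So Q = (2/3)·V + (1/3)·W = (-2, 2).

(-2, 2)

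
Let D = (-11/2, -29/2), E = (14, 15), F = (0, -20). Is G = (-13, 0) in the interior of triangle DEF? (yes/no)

Barycentric coordinates of G: (30/11, 1/7, -144/77).
The three coordinates are positive, positive, negative; a point is interior exactly when all three are positive.

no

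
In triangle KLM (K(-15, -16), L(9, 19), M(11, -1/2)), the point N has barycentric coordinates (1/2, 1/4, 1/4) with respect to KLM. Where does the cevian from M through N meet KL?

(-7, -13/3)

Line MN meets KL where the M-coordinate vanishes; zeroing N's M-weight and renormalizing leaves K, L-weights 1/2 : 1/4 → (2/3, 1/3).
So J = (2/3)·K + (1/3)·L = (-7, -13/3).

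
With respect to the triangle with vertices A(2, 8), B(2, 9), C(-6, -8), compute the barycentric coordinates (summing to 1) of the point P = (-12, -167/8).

Signed area of the reference triangle: [ABC] = ½·(2·(9−(-8)) + 2·(-8−8) + (-6)·(8−9)) = ½·(34 − 32 + 6) = 4.
[PBC] = ½·((-12)·(9−(-8)) + 2·(-8−(-167/8)) + (-6)·(-167/8−9)) = ½·(-204 + 103/4 + 717/4) = 1/2, so the A-coordinate is (1/2)/4 = 1/8.
[APC] = ½·(2·(-167/8−(-8)) + (-12)·(-8−8) + (-6)·(8−(-167/8))) = ½·(-103/4 + 192 − 693/4) = -7/2, so the B-coordinate is -7/8.
[ABP] = ½·(2·(9−(-167/8)) + 2·(-167/8−8) + (-12)·(8−9)) = ½·(239/4 − 231/4 + 12) = 7, so the C-coordinate is 7/4.

(1/8, -7/8, 7/4)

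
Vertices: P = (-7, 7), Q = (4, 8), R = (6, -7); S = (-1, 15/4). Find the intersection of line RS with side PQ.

Barycentric coordinates of S with respect to PQR: (1/2, 1/4, 1/4).
On side PQ the R-coordinate is zero; dropping S's R-weight 1/4 and renormalizing the remaining 1/2 : 1/4 gives weights 2/3, 1/3 on P, Q.
T = (2/3)·(-7, 7) + (1/3)·(4, 8) = (-10/3, 22/3).

(-10/3, 22/3)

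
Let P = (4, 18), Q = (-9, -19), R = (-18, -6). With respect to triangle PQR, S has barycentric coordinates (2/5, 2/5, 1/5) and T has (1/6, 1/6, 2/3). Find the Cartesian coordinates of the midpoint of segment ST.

Barycentric coordinates of the midpoint are the average: (17/60, 17/60, 13/30).
Converting: (17/60)·P + (17/60)·Q + (13/30)·R = (-553/60, -173/60).

(-553/60, -173/60)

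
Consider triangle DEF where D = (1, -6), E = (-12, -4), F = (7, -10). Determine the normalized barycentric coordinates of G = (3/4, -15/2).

(1/4, 1/4, 1/2)

Signed area of the reference triangle: [DEF] = ½·(1·(-4−(-10)) + (-12)·(-10−(-6)) + 7·(-6−(-4))) = ½·(6 + 48 − 14) = 20.
[GEF] = ½·((3/4)·(-4−(-10)) + (-12)·(-10−(-15/2)) + 7·(-15/2−(-4))) = ½·(9/2 + 30 − 49/2) = 5, so the D-coordinate is 5/20 = 1/4.
[DGF] = ½·(1·(-15/2−(-10)) + (3/4)·(-10−(-6)) + 7·(-6−(-15/2))) = ½·(5/2 − 3 + 21/2) = 5, so the E-coordinate is 1/4.
[DEG] = ½·(1·(-4−(-15/2)) + (-12)·(-15/2−(-6)) + (3/4)·(-6−(-4))) = ½·(7/2 + 18 − 3/2) = 10, so the F-coordinate is 1/2.
Check: 1/4 + 1/4 + 1/2 = 1.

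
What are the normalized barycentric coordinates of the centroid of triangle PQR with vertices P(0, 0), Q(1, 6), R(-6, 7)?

The centroid is the average of the vertices, so each weight is 1/3.

(1/3, 1/3, 1/3)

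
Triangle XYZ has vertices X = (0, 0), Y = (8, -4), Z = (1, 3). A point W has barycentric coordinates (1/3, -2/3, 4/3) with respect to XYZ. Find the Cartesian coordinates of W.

W = (1/3)·X + (-2/3)·Y + (4/3)·Z.
x-coordinate: (1/3)·0 + (-2/3)·8 + (4/3)·1 = -4.
y-coordinate: (1/3)·0 + (-2/3)·(-4) + (4/3)·3 = 20/3.

(-4, 20/3)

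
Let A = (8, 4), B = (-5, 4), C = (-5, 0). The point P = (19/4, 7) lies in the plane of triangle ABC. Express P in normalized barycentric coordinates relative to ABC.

Signed area of the reference triangle: [ABC] = ½·(8·(4−0) + (-5)·(0−4) + (-5)·(4−4)) = ½·(32 + 20 + 0) = 26.
[PBC] = ½·((19/4)·(4−0) + (-5)·(0−7) + (-5)·(7−4)) = ½·(19 + 35 − 15) = 39/2, so the A-coordinate is (39/2)/26 = 3/4.
[APC] = ½·(8·(7−0) + (19/4)·(0−4) + (-5)·(4−7)) = ½·(56 − 19 + 15) = 26, so the B-coordinate is 1.
[ABP] = ½·(8·(4−7) + (-5)·(7−4) + (19/4)·(4−4)) = ½·(-24 − 15 + 0) = -39/2, so the C-coordinate is -3/4.

(3/4, 1, -3/4)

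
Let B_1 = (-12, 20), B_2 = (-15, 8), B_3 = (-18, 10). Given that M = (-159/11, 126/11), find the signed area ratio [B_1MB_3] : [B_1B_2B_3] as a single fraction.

7/11

[B_1B_2B_3] = ½·((-12)·(8−10) + (-15)·(10−20) + (-18)·(20−8)) = ½·(24 + 150 − 216) = -21.
[B_1MB_3] = ½·((-12)·(126/11−10) + (-159/11)·(10−20) + (-18)·(20−(126/11))) = ½·(-192/11 + 1590/11 − 1692/11) = -147/11, so the ratio is (-147/11)/(-21) = 7/11.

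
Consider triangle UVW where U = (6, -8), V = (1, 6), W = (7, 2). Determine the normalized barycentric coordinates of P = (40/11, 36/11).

Signed area of the reference triangle: [UVW] = ½·(6·(6−2) + 1·(2−(-8)) + 7·(-8−6)) = ½·(24 + 10 − 98) = -32.
[PVW] = ½·((40/11)·(6−2) + 1·(2−(36/11)) + 7·(36/11−6)) = ½·(160/11 − 14/11 − 210/11) = -32/11, so the U-coordinate is (-32/11)/(-32) = 1/11.
[UPW] = ½·(6·(36/11−2) + (40/11)·(2−(-8)) + 7·(-8−(36/11))) = ½·(84/11 + 400/11 − 868/11) = -192/11, so the V-coordinate is 6/11.
[UVP] = ½·(6·(6−(36/11)) + 1·(36/11−(-8)) + (40/11)·(-8−6)) = ½·(180/11 + 124/11 − 560/11) = -128/11, so the W-coordinate is 4/11.
Check: 1/11 + 6/11 + 4/11 = 1.

(1/11, 6/11, 4/11)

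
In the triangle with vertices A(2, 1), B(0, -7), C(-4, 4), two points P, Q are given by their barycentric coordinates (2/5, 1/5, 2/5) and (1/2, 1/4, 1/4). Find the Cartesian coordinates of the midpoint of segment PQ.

(-2/5, 7/40)

Barycentric coordinates of the midpoint are the average: (9/20, 9/40, 13/40).
Converting: (9/20)·A + (9/40)·B + (13/40)·C = (-2/5, 7/40).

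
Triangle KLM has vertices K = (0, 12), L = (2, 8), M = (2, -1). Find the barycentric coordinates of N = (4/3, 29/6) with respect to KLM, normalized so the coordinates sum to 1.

(1/3, 1/6, 1/2)

Signed area of the reference triangle: [KLM] = ½·(0·(8−(-1)) + 2·(-1−12) + 2·(12−8)) = ½·(0 − 26 + 8) = -9.
[NLM] = ½·((4/3)·(8−(-1)) + 2·(-1−(29/6)) + 2·(29/6−8)) = ½·(12 − 35/3 − 19/3) = -3, so the K-coordinate is (-3)/(-9) = 1/3.
[KNM] = ½·(0·(29/6−(-1)) + (4/3)·(-1−12) + 2·(12−(29/6))) = ½·(0 − 52/3 + 43/3) = -3/2, so the L-coordinate is 1/6.
[KLN] = ½·(0·(8−(29/6)) + 2·(29/6−12) + (4/3)·(12−8)) = ½·(0 − 43/3 + 16/3) = -9/2, so the M-coordinate is 1/2.
Check: 1/3 + 1/6 + 1/2 = 1.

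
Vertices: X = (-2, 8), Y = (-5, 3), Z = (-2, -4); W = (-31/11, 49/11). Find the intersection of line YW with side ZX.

Barycentric coordinates of W with respect to XYZ: (6/11, 3/11, 2/11).
On side ZX the Y-coordinate is zero; dropping W's Y-weight 3/11 and renormalizing the remaining 2/11 : 6/11 gives weights 1/4, 3/4 on Z, X.
V = (1/4)·(-2, -4) + (3/4)·(-2, 8) = (-2, 5).

(-2, 5)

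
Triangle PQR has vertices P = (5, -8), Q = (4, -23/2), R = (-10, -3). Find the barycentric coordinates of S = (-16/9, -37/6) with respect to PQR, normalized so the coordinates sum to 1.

Signed area of the reference triangle: [PQR] = ½·(5·(-23/2−(-3)) + 4·(-3−(-8)) + (-10)·(-8−(-23/2))) = ½·(-85/2 + 20 − 35) = -115/4.
[SQR] = ½·((-16/9)·(-23/2−(-3)) + 4·(-3−(-37/6)) + (-10)·(-37/6−(-23/2))) = ½·(136/9 + 38/3 − 160/3) = -115/9, so the P-coordinate is (-115/9)/(-115/4) = 4/9.
[PSR] = ½·(5·(-37/6−(-3)) + (-16/9)·(-3−(-8)) + (-10)·(-8−(-37/6))) = ½·(-95/6 − 80/9 + 55/3) = -115/36, so the Q-coordinate is 1/9.
[PQS] = ½·(5·(-23/2−(-37/6)) + 4·(-37/6−(-8)) + (-16/9)·(-8−(-23/2))) = ½·(-80/3 + 22/3 − 56/9) = -115/9, so the R-coordinate is 4/9.
Check: 4/9 + 1/9 + 4/9 = 1.

(4/9, 1/9, 4/9)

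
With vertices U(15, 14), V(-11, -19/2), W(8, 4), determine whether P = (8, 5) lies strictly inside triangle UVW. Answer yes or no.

Barycentric coordinates of P: (38/191, 14/191, 139/191).
The three coordinates are positive, positive, positive; a point is interior exactly when all three are positive.

yes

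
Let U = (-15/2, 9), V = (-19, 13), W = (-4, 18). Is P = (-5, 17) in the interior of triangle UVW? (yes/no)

yes

Barycentric coordinates of P: (4/47, 11/235, 204/235).
The three coordinates are positive, positive, positive; a point is interior exactly when all three are positive.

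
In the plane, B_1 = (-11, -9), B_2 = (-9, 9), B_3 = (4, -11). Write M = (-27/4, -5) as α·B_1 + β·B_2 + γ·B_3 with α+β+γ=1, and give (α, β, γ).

(1/2, 1/4, 1/4)

Signed area of the reference triangle: [B_1B_2B_3] = ½·((-11)·(9−(-11)) + (-9)·(-11−(-9)) + 4·(-9−9)) = ½·(-220 + 18 − 72) = -137.
[MB_2B_3] = ½·((-27/4)·(9−(-11)) + (-9)·(-11−(-5)) + 4·(-5−9)) = ½·(-135 + 54 − 56) = -137/2, so the B_1-coordinate is (-137/2)/(-137) = 1/2.
[B_1MB_3] = ½·((-11)·(-5−(-11)) + (-27/4)·(-11−(-9)) + 4·(-9−(-5))) = ½·(-66 + 27/2 − 16) = -137/4, so the B_2-coordinate is 1/4.
[B_1B_2M] = ½·((-11)·(9−(-5)) + (-9)·(-5−(-9)) + (-27/4)·(-9−9)) = ½·(-154 − 36 + 243/2) = -137/4, so the B_3-coordinate is 1/4.
Check: 1/2 + 1/4 + 1/4 = 1.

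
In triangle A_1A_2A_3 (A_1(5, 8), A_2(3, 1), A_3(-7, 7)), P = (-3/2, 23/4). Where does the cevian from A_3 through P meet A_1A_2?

Barycentric coordinates of P with respect to A_1A_2A_3: (1/4, 1/4, 1/2).
On side A_1A_2 the A_3-coordinate is zero; dropping P's A_3-weight 1/2 and renormalizing the remaining 1/4 : 1/4 gives weights 1/2, 1/2 on A_1, A_2.
Q = (1/2)·(5, 8) + (1/2)·(3, 1) = (4, 9/2).

(4, 9/2)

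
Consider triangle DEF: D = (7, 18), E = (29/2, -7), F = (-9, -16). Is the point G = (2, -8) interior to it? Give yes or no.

yes

Barycentric coordinates of G: (89/655, 246/655, 64/131).
The three coordinates are positive, positive, positive; a point is interior exactly when all three are positive.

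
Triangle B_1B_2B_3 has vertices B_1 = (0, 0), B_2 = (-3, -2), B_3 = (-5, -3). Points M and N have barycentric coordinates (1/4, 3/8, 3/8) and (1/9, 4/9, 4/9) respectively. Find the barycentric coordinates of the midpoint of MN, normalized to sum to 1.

(13/72, 59/144, 59/144)

Since both coordinate triples sum to 1, the midpoint's barycentrics are the componentwise average.
(1/4+1/9)/2 = 13/72; similarly 59/144 and 59/144.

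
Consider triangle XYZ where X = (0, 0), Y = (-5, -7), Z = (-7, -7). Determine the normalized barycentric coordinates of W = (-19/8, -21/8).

Signed area of the reference triangle: [XYZ] = ½·(0·(-7−(-7)) + (-5)·(-7−0) + (-7)·(0−(-7))) = ½·(0 + 35 − 49) = -7.
[WYZ] = ½·((-19/8)·(-7−(-7)) + (-5)·(-7−(-21/8)) + (-7)·(-21/8−(-7))) = ½·(0 + 175/8 − 245/8) = -35/8, so the X-coordinate is (-35/8)/(-7) = 5/8.
[XWZ] = ½·(0·(-21/8−(-7)) + (-19/8)·(-7−0) + (-7)·(0−(-21/8))) = ½·(0 + 133/8 − 147/8) = -7/8, so the Y-coordinate is 1/8.
[XYW] = ½·(0·(-7−(-21/8)) + (-5)·(-21/8−0) + (-19/8)·(0−(-7))) = ½·(0 + 105/8 − 133/8) = -7/4, so the Z-coordinate is 1/4.

(5/8, 1/8, 1/4)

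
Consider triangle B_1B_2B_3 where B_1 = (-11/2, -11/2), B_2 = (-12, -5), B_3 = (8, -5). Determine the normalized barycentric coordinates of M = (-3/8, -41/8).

(1/4, 1/4, 1/2)

Signed area of the reference triangle: [B_1B_2B_3] = ½·((-11/2)·(-5−(-5)) + (-12)·(-5−(-11/2)) + 8·(-11/2−(-5))) = ½·(0 − 6 − 4) = -5.
[MB_2B_3] = ½·((-3/8)·(-5−(-5)) + (-12)·(-5−(-41/8)) + 8·(-41/8−(-5))) = ½·(0 − 3/2 − 1) = -5/4, so the B_1-coordinate is (-5/4)/(-5) = 1/4.
[B_1MB_3] = ½·((-11/2)·(-41/8−(-5)) + (-3/8)·(-5−(-11/2)) + 8·(-11/2−(-41/8))) = ½·(11/16 − 3/16 − 3) = -5/4, so the B_2-coordinate is 1/4.
[B_1B_2M] = ½·((-11/2)·(-5−(-41/8)) + (-12)·(-41/8−(-11/2)) + (-3/8)·(-11/2−(-5))) = ½·(-11/16 − 9/2 + 3/16) = -5/2, so the B_3-coordinate is 1/2.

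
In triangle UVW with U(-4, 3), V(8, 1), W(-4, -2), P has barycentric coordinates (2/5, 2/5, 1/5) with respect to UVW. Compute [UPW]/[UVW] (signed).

The signed ratio [UPW]/[UVW] equals the barycentric coordinate of P at vertex V, which is 2/5.

2/5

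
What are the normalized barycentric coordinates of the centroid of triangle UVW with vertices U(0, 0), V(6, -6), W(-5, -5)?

The centroid is the average of the vertices, so each weight is 1/3.

(1/3, 1/3, 1/3)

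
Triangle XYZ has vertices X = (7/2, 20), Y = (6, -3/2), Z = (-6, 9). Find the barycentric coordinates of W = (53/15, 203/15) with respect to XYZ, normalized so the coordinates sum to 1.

(2/3, 4/15, 1/15)

Signed area of the reference triangle: [XYZ] = ½·((7/2)·(-3/2−9) + 6·(9−20) + (-6)·(20−(-3/2))) = ½·(-147/4 − 66 − 129) = -927/8.
[WYZ] = ½·((53/15)·(-3/2−9) + 6·(9−(203/15)) + (-6)·(203/15−(-3/2))) = ½·(-371/10 − 136/5 − 451/5) = -309/4, so the X-coordinate is (-309/4)/(-927/8) = 2/3.
[XWZ] = ½·((7/2)·(203/15−9) + (53/15)·(9−20) + (-6)·(20−(203/15))) = ½·(238/15 − 583/15 − 194/5) = -309/10, so the Y-coordinate is 4/15.
[XYW] = ½·((7/2)·(-3/2−(203/15)) + 6·(203/15−20) + (53/15)·(20−(-3/2))) = ½·(-3157/60 − 194/5 + 2279/30) = -309/40, so the Z-coordinate is 1/15.
Check: 2/3 + 4/15 + 1/15 = 1.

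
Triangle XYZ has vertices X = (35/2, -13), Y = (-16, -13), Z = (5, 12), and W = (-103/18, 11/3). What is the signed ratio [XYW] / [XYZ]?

2/3

[XYZ] = ½·((35/2)·(-13−12) + (-16)·(12−(-13)) + 5·(-13−(-13))) = ½·(-875/2 − 400 + 0) = -1675/4.
[XYW] = ½·((35/2)·(-13−(11/3)) + (-16)·(11/3−(-13)) + (-103/18)·(-13−(-13))) = ½·(-875/3 − 800/3 + 0) = -1675/6, so the ratio is (-1675/6)/(-1675/4) = 2/3.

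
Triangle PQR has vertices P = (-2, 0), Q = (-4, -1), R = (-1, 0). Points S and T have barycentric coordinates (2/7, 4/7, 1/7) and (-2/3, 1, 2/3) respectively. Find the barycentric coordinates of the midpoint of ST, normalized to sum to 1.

Since both coordinate triples sum to 1, the midpoint's barycentrics are the componentwise average.
(2/7+-2/3)/2 = -4/21; similarly 11/14 and 17/42.

(-4/21, 11/14, 17/42)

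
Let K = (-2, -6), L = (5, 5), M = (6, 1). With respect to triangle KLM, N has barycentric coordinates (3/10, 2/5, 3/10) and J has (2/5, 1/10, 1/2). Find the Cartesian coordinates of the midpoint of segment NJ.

Barycentric coordinates of the midpoint are the average: (7/20, 1/4, 2/5).
Converting: (7/20)·K + (1/4)·L + (2/5)·M = (59/20, -9/20).

(59/20, -9/20)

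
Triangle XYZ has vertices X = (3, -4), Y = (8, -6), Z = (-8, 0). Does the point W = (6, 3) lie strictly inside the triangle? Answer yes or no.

Barycentric coordinates of W: (66, -89/2, -41/2).
The three coordinates are positive, negative, negative; a point is interior exactly when all three are positive.

no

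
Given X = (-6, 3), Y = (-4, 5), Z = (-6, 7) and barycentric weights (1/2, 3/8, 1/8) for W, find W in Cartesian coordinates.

(-21/4, 17/4)

W = (1/2)·X + (3/8)·Y + (1/8)·Z.
x-coordinate: (1/2)·(-6) + (3/8)·(-4) + (1/8)·(-6) = -21/4.
y-coordinate: (1/2)·3 + (3/8)·5 + (1/8)·7 = 17/4.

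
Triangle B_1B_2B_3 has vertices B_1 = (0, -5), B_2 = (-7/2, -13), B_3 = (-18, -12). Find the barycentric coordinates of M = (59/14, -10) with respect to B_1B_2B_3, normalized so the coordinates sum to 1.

Signed area of the reference triangle: [B_1B_2B_3] = ½·(0·(-13−(-12)) + (-7/2)·(-12−(-5)) + (-18)·(-5−(-13))) = ½·(0 + 49/2 − 144) = -239/4.
[MB_2B_3] = ½·((59/14)·(-13−(-12)) + (-7/2)·(-12−(-10)) + (-18)·(-10−(-13))) = ½·(-59/14 + 7 − 54) = -717/28, so the B_1-coordinate is (-717/28)/(-239/4) = 3/7.
[B_1MB_3] = ½·(0·(-10−(-12)) + (59/14)·(-12−(-5)) + (-18)·(-5−(-10))) = ½·(0 − 59/2 − 90) = -239/4, so the B_2-coordinate is 1.
[B_1B_2M] = ½·(0·(-13−(-10)) + (-7/2)·(-10−(-5)) + (59/14)·(-5−(-13))) = ½·(0 + 35/2 + 236/7) = 717/28, so the B_3-coordinate is -3/7.
Check: 3/7 + 1 − 3/7 = 1.

(3/7, 1, -3/7)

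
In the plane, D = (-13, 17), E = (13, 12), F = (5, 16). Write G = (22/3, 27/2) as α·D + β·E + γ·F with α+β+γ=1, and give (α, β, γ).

Signed area of the reference triangle: [DEF] = ½·((-13)·(12−16) + 13·(16−17) + 5·(17−12)) = ½·(52 − 13 + 25) = 32.
[GEF] = ½·((22/3)·(12−16) + 13·(16−(27/2)) + 5·(27/2−12)) = ½·(-88/3 + 65/2 + 15/2) = 16/3, so the D-coordinate is (16/3)/32 = 1/6.
[DGF] = ½·((-13)·(27/2−16) + (22/3)·(16−17) + 5·(17−(27/2))) = ½·(65/2 − 22/3 + 35/2) = 64/3, so the E-coordinate is 2/3.
[DEG] = ½·((-13)·(12−(27/2)) + 13·(27/2−17) + (22/3)·(17−12)) = ½·(39/2 − 91/2 + 110/3) = 16/3, so the F-coordinate is 1/6.
Check: 1/6 + 2/3 + 1/6 = 1.

(1/6, 2/3, 1/6)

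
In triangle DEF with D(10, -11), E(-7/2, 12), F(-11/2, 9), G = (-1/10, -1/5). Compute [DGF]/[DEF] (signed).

-2/5

[DEF] = ½·(10·(12−9) + (-7/2)·(9−(-11)) + (-11/2)·(-11−12)) = ½·(30 − 70 + 253/2) = 173/4.
[DGF] = ½·(10·(-1/5−9) + (-1/10)·(9−(-11)) + (-11/2)·(-11−(-1/5))) = ½·(-92 − 2 + 297/5) = -173/10, so the ratio is (-173/10)/(173/4) = -2/5.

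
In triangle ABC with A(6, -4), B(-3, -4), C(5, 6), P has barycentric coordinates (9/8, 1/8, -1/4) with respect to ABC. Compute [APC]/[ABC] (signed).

1/8

The signed ratio [APC]/[ABC] equals the barycentric coordinate of P at vertex B, which is 1/8.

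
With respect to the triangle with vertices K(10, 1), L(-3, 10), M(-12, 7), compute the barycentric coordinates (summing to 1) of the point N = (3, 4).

(3/5, 1/5, 1/5)

Signed area of the reference triangle: [KLM] = ½·(10·(10−7) + (-3)·(7−1) + (-12)·(1−10)) = ½·(30 − 18 + 108) = 60.
[NLM] = ½·(3·(10−7) + (-3)·(7−4) + (-12)·(4−10)) = ½·(9 − 9 + 72) = 36, so the K-coordinate is 36/60 = 3/5.
[KNM] = ½·(10·(4−7) + 3·(7−1) + (-12)·(1−4)) = ½·(-30 + 18 + 36) = 12, so the L-coordinate is 1/5.
[KLN] = ½·(10·(10−4) + (-3)·(4−1) + 3·(1−10)) = ½·(60 − 9 − 27) = 12, so the M-coordinate is 1/5.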